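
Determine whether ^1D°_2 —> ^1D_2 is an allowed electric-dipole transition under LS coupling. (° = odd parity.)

allowed

Reading off the term symbols: S 0→0, L 2→2, J 2→2, parity odd→even.
Parity must change: odd → even — passes.
ΔS = 0: S: 0 → 0 — passes.
ΔL = 0, ±1 (not L=0↔0): L: 2 → 2, ΔL = +0 — passes.
ΔJ = 0, ±1 (not J=0↔0): J: 2 → 2, ΔJ = +0 — passes.
All four E1 rules are satisfied.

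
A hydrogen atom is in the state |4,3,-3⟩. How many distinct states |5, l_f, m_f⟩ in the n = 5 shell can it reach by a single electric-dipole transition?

4

E1 requires Δl = ±1, so l_f ∈ {2, 4}; with 0 ≤ l_f ≤ n_f−1 = 4, the allowed l_f values are {2, 4}.
For l_f = 2: m_f ∈ {m_i−1, m_i, m_i+1} ∩ [−2, 2] = {-2} → 1 state.
For l_f = 4: m_f ∈ {m_i−1, m_i, m_i+1} ∩ [−4, 4] = {-4, -3, -2} → 3 states.
Total: 4.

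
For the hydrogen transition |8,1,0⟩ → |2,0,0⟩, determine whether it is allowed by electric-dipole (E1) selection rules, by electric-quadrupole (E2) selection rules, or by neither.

E1

Δl = 0 − 1 = -1; l_i + l_f = 1.
Δm_l = +0.
E1 (Δl = ±1, |Δm_l| ≤ 1): satisfied.
E2 (Δl = 0,±2, l_i+l_f ≥ 2, |Δm_l| ≤ 2): not satisfied.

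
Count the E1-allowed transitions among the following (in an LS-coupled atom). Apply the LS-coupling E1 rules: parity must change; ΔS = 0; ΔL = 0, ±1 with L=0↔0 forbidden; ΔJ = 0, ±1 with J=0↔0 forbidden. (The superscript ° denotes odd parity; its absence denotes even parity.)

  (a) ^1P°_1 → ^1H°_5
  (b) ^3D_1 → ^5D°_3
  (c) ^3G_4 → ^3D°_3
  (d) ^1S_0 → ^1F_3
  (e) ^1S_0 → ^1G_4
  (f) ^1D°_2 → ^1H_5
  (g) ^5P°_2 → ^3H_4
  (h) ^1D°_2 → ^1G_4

0

(a) forbidden (parity, ΔL, ΔJ fail)
(b) forbidden (ΔS, ΔJ fail)
(c) forbidden (ΔL fails)
(d) forbidden (parity, ΔL, ΔJ fail)
(e) forbidden (parity, ΔL, ΔJ fail)
(f) forbidden (ΔL, ΔJ fail)
(g) forbidden (ΔS, ΔL, ΔJ fail)
(h) forbidden (ΔL, ΔJ fail)
Total allowed: 0 of 8.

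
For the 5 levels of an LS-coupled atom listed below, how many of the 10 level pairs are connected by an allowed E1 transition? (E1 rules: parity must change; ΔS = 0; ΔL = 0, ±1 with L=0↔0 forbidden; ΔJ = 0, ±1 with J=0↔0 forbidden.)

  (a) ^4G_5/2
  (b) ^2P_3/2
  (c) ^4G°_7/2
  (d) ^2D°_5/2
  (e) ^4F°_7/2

(a)–(b): forbidden (parity, ΔS, ΔL).
(a)–(c): allowed.
(a)–(d): forbidden (ΔS, ΔL).
(a)–(e): allowed.
(b)–(c): forbidden (ΔS, ΔL, ΔJ).
(b)–(d): allowed.
(b)–(e): forbidden (ΔS, ΔL, ΔJ).
(c)–(d): forbidden (parity, ΔS, ΔL).
(c)–(e): forbidden (parity).
(d)–(e): forbidden (parity, ΔS).
Allowed pairs: 3 of 10.

3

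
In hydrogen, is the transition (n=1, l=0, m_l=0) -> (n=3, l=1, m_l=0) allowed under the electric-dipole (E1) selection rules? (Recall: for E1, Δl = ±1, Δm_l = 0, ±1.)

allowed

Initial l = 0, final l = 1, so Δl = +1. E1 requires Δl = ±1: ok.
m_l: 0 → 0 (Δm_l = +0). |Δm_l| ≤ 1 ok.
All E1 selection rules are satisfied.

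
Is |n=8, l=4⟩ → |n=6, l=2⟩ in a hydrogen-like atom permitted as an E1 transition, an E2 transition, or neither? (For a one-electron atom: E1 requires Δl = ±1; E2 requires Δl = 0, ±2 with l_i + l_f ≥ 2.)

E2

Δl = 2 − 4 = -2; l_i + l_f = 6.
E1 (Δl = ±1): not satisfied.
E2 (Δl = 0,±2, l_i+l_f ≥ 2): satisfied.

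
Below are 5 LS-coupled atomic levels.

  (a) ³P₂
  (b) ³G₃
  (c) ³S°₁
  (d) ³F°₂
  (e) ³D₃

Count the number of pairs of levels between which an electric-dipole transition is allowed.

3

(a)–(b): forbidden (parity, ΔL).
(a)–(c): allowed.
(a)–(d): forbidden (ΔL).
(a)–(e): forbidden (parity).
(b)–(c): forbidden (ΔL, ΔJ).
(b)–(d): allowed.
(b)–(e): forbidden (parity, ΔL).
(c)–(d): forbidden (parity, ΔL).
(c)–(e): forbidden (ΔL, ΔJ).
(d)–(e): allowed.
Allowed pairs: 3 of 10.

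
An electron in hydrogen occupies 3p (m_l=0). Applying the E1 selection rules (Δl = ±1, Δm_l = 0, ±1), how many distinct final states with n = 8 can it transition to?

4

E1 requires Δl = ±1, so l_f ∈ {0, 2}; with 0 ≤ l_f ≤ n_f−1 = 7, the allowed l_f values are {0, 2}.
For l_f = 0: m_f ∈ {m_i−1, m_i, m_i+1} ∩ [−0, 0] = {0} → 1 state.
For l_f = 2: m_f ∈ {m_i−1, m_i, m_i+1} ∩ [−2, 2] = {-1, 0, 1} → 3 states.
Total: 4.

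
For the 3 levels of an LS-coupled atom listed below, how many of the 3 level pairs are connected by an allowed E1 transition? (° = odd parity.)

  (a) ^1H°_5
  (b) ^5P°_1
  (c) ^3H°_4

0

(a)–(b): forbidden (parity, ΔS, ΔL, ΔJ).
(a)–(c): forbidden (parity, ΔS).
(b)–(c): forbidden (parity, ΔS, ΔL, ΔJ).
Allowed pairs: 0 of 3.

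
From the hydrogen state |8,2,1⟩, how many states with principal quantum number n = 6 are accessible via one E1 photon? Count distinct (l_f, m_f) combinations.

E1 requires Δl = ±1, so l_f ∈ {1, 3}; with 0 ≤ l_f ≤ n_f−1 = 5, the allowed l_f values are {1, 3}.
For l_f = 1: m_f ∈ {m_i−1, m_i, m_i+1} ∩ [−1, 1] = {0, 1} → 2 states.
For l_f = 3: m_f ∈ {m_i−1, m_i, m_i+1} ∩ [−3, 3] = {0, 1, 2} → 3 states.
Total: 5.

5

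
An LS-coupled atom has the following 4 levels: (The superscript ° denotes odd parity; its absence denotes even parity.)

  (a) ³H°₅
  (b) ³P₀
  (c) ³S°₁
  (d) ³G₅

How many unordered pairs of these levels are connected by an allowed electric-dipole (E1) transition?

2

(a)–(b): forbidden (ΔL, ΔJ).
(a)–(c): forbidden (parity, ΔL, ΔJ).
(a)–(d): allowed.
(b)–(c): allowed.
(b)–(d): forbidden (parity, ΔL, ΔJ).
(c)–(d): forbidden (ΔL, ΔJ).
Allowed pairs: 2 of 6.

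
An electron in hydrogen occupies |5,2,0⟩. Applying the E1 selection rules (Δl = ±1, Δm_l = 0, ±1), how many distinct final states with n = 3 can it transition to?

3

E1 requires Δl = ±1, so l_f ∈ {1, 3}; with 0 ≤ l_f ≤ n_f−1 = 2, the allowed l_f values are {1}.
For l_f = 1: m_f ∈ {m_i−1, m_i, m_i+1} ∩ [−1, 1] = {-1, 0, 1} → 3 states.
Total: 3.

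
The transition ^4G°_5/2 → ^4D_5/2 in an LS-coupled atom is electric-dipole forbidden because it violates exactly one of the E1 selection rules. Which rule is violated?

Reading off the term symbols: S 3/2→3/2, L 4→2, J 5/2→5/2, parity odd→even.
Parity must change: odd → even — passes.
ΔS = 0: S: 3/2 → 3/2 — passes.
ΔL = 0, ±1 (not L=0↔0): L: 4 → 2, ΔL = -2 — fails.
ΔJ = 0, ±1 (not J=0↔0): J: 5/2 → 5/2, ΔJ = +0 — passes.

the ΔL = 0, ±1 rule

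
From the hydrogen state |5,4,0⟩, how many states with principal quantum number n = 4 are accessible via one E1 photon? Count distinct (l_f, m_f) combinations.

E1 requires Δl = ±1, so l_f ∈ {3, 5}; with 0 ≤ l_f ≤ n_f−1 = 3, the allowed l_f values are {3}.
For l_f = 3: m_f ∈ {m_i−1, m_i, m_i+1} ∩ [−3, 3] = {-1, 0, 1} → 3 states.
Total: 3.

3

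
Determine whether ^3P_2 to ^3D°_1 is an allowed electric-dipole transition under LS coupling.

allowed

Parity must change: even → odd — ok.
ΔS = 0: S: 1 → 1 — ok.
ΔL = 0, ±1 (not L=0↔0): L: 1 → 2, ΔL = +1 — ok.
ΔJ = 0, ±1 (not J=0↔0): J: 2 → 1, ΔJ = -1 — ok.
All four E1 rules are satisfied.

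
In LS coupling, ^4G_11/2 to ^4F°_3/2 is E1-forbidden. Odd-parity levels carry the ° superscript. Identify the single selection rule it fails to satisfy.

the ΔJ = 0, ±1 rule

Reading off the term symbols: S 3/2→3/2, L 4→3, J 11/2→3/2, parity even→odd.
Parity must change: even → odd — ok.
ΔS = 0: S: 3/2 → 3/2 — ok.
ΔL = 0, ±1 (not L=0↔0): L: 4 → 3, ΔL = -1 — ok.
ΔJ = 0, ±1 (not J=0↔0): J: 11/2 → 3/2, ΔJ = -4 — fails.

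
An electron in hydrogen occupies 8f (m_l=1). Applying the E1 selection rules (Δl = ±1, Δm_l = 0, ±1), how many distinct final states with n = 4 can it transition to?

3

E1 requires Δl = ±1, so l_f ∈ {2, 4}; with 0 ≤ l_f ≤ n_f−1 = 3, the allowed l_f values are {2}.
For l_f = 2: m_f ∈ {m_i−1, m_i, m_i+1} ∩ [−2, 2] = {0, 1, 2} → 3 states.
Total: 3.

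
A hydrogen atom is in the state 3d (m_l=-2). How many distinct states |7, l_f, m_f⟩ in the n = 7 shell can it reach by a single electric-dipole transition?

E1 requires Δl = ±1, so l_f ∈ {1, 3}; with 0 ≤ l_f ≤ n_f−1 = 6, the allowed l_f values are {1, 3}.
For l_f = 1: m_f ∈ {m_i−1, m_i, m_i+1} ∩ [−1, 1] = {-1} → 1 state.
For l_f = 3: m_f ∈ {m_i−1, m_i, m_i+1} ∩ [−3, 3] = {-3, -2, -1} → 3 states.
Total: 4.

4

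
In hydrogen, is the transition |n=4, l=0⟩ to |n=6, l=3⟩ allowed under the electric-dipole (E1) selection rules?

forbidden

l: 0 → 3 (Δl = +3). Δl = ±1 fails.
The transition is electric-dipole forbidden.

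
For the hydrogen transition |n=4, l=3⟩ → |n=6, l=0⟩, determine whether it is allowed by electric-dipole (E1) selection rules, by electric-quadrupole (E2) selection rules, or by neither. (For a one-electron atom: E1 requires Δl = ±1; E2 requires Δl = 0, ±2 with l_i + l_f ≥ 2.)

neither

Δl = 0 − 3 = -3; l_i + l_f = 3.
E1 (Δl = ±1): not satisfied.
E2 (Δl = 0,±2, l_i+l_f ≥ 2): not satisfied.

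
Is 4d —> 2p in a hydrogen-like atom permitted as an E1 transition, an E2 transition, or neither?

Δl = 1 − 2 = -1; l_i + l_f = 3.
E1 (Δl = ±1): satisfied.
E2 (Δl = 0,±2, l_i+l_f ≥ 2): not satisfied.

E1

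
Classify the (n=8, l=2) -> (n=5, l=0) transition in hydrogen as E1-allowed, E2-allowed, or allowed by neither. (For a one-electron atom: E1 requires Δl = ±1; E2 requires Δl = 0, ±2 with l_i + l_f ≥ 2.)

Δl = 0 − 2 = -2; l_i + l_f = 2.
E1 (Δl = ±1): not satisfied.
E2 (Δl = 0,±2, l_i+l_f ≥ 2): satisfied.

E2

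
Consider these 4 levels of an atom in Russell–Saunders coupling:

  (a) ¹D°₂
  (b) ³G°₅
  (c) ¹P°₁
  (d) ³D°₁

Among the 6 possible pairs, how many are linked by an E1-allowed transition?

0

(a)–(b): forbidden (parity, ΔS, ΔL, ΔJ).
(a)–(c): forbidden (parity).
(a)–(d): forbidden (parity, ΔS).
(b)–(c): forbidden (parity, ΔS, ΔL, ΔJ).
(b)–(d): forbidden (parity, ΔL, ΔJ).
(c)–(d): forbidden (parity, ΔS).
Allowed pairs: 0 of 6.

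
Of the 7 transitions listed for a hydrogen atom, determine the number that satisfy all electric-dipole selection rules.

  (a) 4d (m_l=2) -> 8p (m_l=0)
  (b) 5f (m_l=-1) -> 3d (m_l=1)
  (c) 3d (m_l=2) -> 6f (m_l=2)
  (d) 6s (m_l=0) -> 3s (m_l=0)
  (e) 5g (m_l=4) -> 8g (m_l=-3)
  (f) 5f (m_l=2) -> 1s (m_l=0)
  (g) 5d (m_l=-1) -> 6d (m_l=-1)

1

(a) forbidden — Δm_l = -2 (E1 requires Δm_l = 0, ±1)
(b) forbidden — Δm_l = +2 (E1 requires Δm_l = 0, ±1)
(c) allowed
(d) forbidden — Δl = +0 (E1 requires Δl = ±1)
(e) forbidden — Δl = +0 (E1 requires Δl = ±1); Δm_l = -7 (E1 requires Δm_l = 0, ±1)
(f) forbidden — Δl = -3 (E1 requires Δl = ±1); Δm_l = -2 (E1 requires Δm_l = 0, ±1)
(g) forbidden — Δl = +0 (E1 requires Δl = ±1)
Total allowed: 1 of 7.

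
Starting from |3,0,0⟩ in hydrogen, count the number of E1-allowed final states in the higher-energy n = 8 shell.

3

E1 requires Δl = ±1, so l_f ∈ {-1, 1}; with 0 ≤ l_f ≤ n_f−1 = 7, the allowed l_f values are {1}.
For l_f = 1: m_f ∈ {m_i−1, m_i, m_i+1} ∩ [−1, 1] = {-1, 0, 1} → 3 states.
Total: 3.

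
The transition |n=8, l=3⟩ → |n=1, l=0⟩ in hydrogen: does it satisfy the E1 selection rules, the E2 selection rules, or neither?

Δl = 0 − 3 = -3; l_i + l_f = 3.
E1 (Δl = ±1): not satisfied.
E2 (Δl = 0,±2, l_i+l_f ≥ 2): not satisfied.

neither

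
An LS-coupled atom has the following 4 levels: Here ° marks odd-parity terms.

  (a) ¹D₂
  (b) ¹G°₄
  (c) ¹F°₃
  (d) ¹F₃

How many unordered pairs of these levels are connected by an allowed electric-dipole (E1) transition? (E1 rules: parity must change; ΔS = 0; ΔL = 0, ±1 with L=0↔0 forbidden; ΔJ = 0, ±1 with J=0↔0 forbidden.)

3

(a)–(b): forbidden (ΔL, ΔJ).
(a)–(c): allowed.
(a)–(d): forbidden (parity).
(b)–(c): forbidden (parity).
(b)–(d): allowed.
(c)–(d): allowed.
Allowed pairs: 3 of 6.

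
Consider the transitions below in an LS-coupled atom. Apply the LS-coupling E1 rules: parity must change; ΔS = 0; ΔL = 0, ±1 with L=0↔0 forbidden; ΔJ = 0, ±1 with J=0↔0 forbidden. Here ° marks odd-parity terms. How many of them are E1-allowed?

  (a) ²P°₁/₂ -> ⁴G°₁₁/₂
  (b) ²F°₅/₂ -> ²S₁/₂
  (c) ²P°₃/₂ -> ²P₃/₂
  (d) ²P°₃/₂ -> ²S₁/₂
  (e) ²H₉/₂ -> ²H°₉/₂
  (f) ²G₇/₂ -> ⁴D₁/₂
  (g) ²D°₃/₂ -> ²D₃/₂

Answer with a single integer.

(a) forbidden (parity, ΔS, ΔL, ΔJ fail)
(b) forbidden (ΔL, ΔJ fail)
(c) allowed
(d) allowed
(e) allowed
(f) forbidden (parity, ΔS, ΔL, ΔJ fail)
(g) allowed
Total allowed: 4 of 7.

4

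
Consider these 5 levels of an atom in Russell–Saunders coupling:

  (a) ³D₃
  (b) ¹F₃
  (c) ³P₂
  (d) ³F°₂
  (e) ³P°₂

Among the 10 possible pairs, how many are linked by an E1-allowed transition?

(a)–(b): forbidden (parity, ΔS).
(a)–(c): forbidden (parity).
(a)–(d): allowed.
(a)–(e): allowed.
(b)–(c): forbidden (parity, ΔS, ΔL).
(b)–(d): forbidden (ΔS).
(b)–(e): forbidden (ΔS, ΔL).
(c)–(d): forbidden (ΔL).
(c)–(e): allowed.
(d)–(e): forbidden (parity, ΔL).
Allowed pairs: 3 of 10.

3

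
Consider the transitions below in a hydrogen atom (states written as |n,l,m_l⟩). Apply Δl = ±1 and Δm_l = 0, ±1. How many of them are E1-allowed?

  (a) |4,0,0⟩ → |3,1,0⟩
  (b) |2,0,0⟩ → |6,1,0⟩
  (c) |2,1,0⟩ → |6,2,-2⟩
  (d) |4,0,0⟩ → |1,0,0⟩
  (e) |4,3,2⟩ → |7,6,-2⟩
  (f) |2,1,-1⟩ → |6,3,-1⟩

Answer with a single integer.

(a) allowed
(b) allowed
(c) forbidden — Δm_l = -2 (E1 requires Δm_l = 0, ±1)
(d) forbidden — Δl = +0 (E1 requires Δl = ±1)
(e) forbidden — Δl = +3 (E1 requires Δl = ±1); Δm_l = -4 (E1 requires Δm_l = 0, ±1)
(f) forbidden — Δl = +2 (E1 requires Δl = ±1)
Total allowed: 2 of 6.

2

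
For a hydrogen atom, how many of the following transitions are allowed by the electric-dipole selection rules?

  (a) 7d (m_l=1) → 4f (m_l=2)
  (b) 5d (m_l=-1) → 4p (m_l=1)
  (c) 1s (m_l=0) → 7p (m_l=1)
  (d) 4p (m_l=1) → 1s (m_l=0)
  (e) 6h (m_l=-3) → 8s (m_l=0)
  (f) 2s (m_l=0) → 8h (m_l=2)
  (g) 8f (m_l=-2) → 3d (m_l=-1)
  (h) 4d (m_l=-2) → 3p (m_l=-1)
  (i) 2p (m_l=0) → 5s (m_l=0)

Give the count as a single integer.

(a) allowed
(b) forbidden — Δm_l = +2 (E1 requires Δm_l = 0, ±1)
(c) allowed
(d) allowed
(e) forbidden — Δl = -5 (E1 requires Δl = ±1); Δm_l = +3 (E1 requires Δm_l = 0, ±1)
(f) forbidden — Δl = +5 (E1 requires Δl = ±1); Δm_l = +2 (E1 requires Δm_l = 0, ±1)
(g) allowed
(h) allowed
(i) allowed
Total allowed: 6 of 9.

6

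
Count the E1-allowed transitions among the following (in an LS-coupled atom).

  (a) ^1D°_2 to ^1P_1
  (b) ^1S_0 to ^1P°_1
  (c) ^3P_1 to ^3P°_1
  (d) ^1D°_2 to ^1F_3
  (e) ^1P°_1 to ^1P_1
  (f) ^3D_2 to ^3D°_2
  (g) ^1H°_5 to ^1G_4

(a) allowed
(b) allowed
(c) allowed
(d) allowed
(e) allowed
(f) allowed
(g) allowed
Total allowed: 7 of 7.

7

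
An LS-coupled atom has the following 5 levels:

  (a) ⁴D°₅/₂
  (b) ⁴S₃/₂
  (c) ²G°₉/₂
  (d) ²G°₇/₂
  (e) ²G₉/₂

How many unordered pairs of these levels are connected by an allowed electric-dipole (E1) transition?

2

(a)–(b): forbidden (ΔL).
(a)–(c): forbidden (parity, ΔS, ΔL, ΔJ).
(a)–(d): forbidden (parity, ΔS, ΔL).
(a)–(e): forbidden (ΔS, ΔL, ΔJ).
(b)–(c): forbidden (ΔS, ΔL, ΔJ).
(b)–(d): forbidden (ΔS, ΔL, ΔJ).
(b)–(e): forbidden (parity, ΔS, ΔL, ΔJ).
(c)–(d): forbidden (parity).
(c)–(e): allowed.
(d)–(e): allowed.
Allowed pairs: 2 of 10.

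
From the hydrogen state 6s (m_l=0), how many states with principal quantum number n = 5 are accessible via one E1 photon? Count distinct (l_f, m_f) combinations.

3

E1 requires Δl = ±1, so l_f ∈ {-1, 1}; with 0 ≤ l_f ≤ n_f−1 = 4, the allowed l_f values are {1}.
For l_f = 1: m_f ∈ {m_i−1, m_i, m_i+1} ∩ [−1, 1] = {-1, 0, 1} → 3 states.
Total: 3.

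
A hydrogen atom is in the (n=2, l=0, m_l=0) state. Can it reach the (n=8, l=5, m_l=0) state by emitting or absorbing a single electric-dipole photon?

Δl = 5 − 0 = +5; the E1 rule Δl = ±1 is violated.
m_l: 0 → 0 (Δm_l = +0). |Δm_l| ≤ 1 satisfied.
The transition is electric-dipole forbidden.

forbidden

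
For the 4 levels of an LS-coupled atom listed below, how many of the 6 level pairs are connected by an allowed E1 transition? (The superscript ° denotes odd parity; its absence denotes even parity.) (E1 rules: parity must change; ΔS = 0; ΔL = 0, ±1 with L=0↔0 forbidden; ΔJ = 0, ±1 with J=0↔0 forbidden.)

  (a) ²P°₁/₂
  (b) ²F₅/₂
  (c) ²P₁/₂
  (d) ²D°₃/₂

3

(a)–(b): forbidden (ΔL, ΔJ).
(a)–(c): allowed.
(a)–(d): forbidden (parity).
(b)–(c): forbidden (parity, ΔL, ΔJ).
(b)–(d): allowed.
(c)–(d): allowed.
Allowed pairs: 3 of 6.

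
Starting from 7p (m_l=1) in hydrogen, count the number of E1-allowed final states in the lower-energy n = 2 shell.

E1 requires Δl = ±1, so l_f ∈ {0, 2}; with 0 ≤ l_f ≤ n_f−1 = 1, the allowed l_f values are {0}.
For l_f = 0: m_f ∈ {m_i−1, m_i, m_i+1} ∩ [−0, 0] = {0} → 1 state.
Total: 1.

1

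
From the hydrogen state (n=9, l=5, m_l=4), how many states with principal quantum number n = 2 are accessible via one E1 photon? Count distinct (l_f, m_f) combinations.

E1 requires l_f ∈ {4, 6}, but neither lies in [0, 1], so no final state is reachable.
Total: 0.

0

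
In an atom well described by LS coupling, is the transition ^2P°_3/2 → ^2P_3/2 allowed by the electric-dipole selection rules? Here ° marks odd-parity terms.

allowed

Initial level: S=1/2, L=1, J=3/2, parity odd. Final level: S=1/2, L=1, J=3/2, parity even.
Parity must change: odd → even — ✓.
ΔS = 0: S: 1/2 → 1/2 — ✓.
ΔL = 0, ±1 (not L=0↔0): L: 1 → 1, ΔL = +0 — ✓.
ΔJ = 0, ±1 (not J=0↔0): J: 3/2 → 3/2, ΔJ = +0 — ✓.
All four E1 rules are satisfied.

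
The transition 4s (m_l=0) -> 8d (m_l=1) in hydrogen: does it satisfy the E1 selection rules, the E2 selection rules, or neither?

Δl = 2 − 0 = +2; l_i + l_f = 2.
Δm_l = +1.
E1 (Δl = ±1, |Δm_l| ≤ 1): not satisfied.
E2 (Δl = 0,±2, l_i+l_f ≥ 2, |Δm_l| ≤ 2): satisfied.

E2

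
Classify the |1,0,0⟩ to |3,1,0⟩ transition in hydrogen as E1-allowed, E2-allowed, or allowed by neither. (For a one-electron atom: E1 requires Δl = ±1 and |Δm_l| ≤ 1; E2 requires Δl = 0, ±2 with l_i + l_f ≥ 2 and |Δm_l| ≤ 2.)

Δl = 1 − 0 = +1; l_i + l_f = 1.
Δm_l = +0.
E1 (Δl = ±1, |Δm_l| ≤ 1): satisfied.
E2 (Δl = 0,±2, l_i+l_f ≥ 2, |Δm_l| ≤ 2): not satisfied.

E1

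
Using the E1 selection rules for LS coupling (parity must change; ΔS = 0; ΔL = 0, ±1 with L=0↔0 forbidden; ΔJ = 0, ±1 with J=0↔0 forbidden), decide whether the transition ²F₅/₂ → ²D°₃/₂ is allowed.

Reading off the term symbols: S 1/2→1/2, L 3→2, J 5/2→3/2, parity even→odd.
Parity must change: even → odd — passes.
ΔS = 0: S: 1/2 → 1/2 — passes.
ΔL = 0, ±1 (not L=0↔0): L: 3 → 2, ΔL = -1 — passes.
ΔJ = 0, ±1 (not J=0↔0): J: 5/2 → 3/2, ΔJ = -1 — passes.
All four E1 rules are satisfied.

allowed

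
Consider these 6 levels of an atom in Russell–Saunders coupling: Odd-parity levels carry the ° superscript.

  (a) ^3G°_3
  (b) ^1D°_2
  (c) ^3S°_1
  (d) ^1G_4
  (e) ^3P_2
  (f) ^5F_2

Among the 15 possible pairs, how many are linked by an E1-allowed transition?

(a)–(b): forbidden (parity, ΔS, ΔL).
(a)–(c): forbidden (parity, ΔL, ΔJ).
(a)–(d): forbidden (ΔS).
(a)–(e): forbidden (ΔL).
(a)–(f): forbidden (ΔS).
(b)–(c): forbidden (parity, ΔS, ΔL).
(b)–(d): forbidden (ΔL, ΔJ).
(b)–(e): forbidden (ΔS).
(b)–(f): forbidden (ΔS).
(c)–(d): forbidden (ΔS, ΔL, ΔJ).
(c)–(e): allowed.
(c)–(f): forbidden (ΔS, ΔL).
(d)–(e): forbidden (parity, ΔS, ΔL, ΔJ).
(d)–(f): forbidden (parity, ΔS, ΔJ).
(e)–(f): forbidden (parity, ΔS, ΔL).
Allowed pairs: 1 of 15.

1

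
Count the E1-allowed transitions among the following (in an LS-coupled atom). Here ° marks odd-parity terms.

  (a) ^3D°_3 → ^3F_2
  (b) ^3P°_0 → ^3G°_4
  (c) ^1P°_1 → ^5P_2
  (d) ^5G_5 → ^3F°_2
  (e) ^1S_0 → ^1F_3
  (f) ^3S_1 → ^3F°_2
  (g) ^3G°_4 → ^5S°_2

(a) allowed
(b) forbidden (parity, ΔL, ΔJ fail)
(c) forbidden (ΔS fails)
(d) forbidden (ΔS, ΔJ fail)
(e) forbidden (parity, ΔL, ΔJ fail)
(f) forbidden (ΔL fails)
(g) forbidden (parity, ΔS, ΔL, ΔJ fail)
Total allowed: 1 of 7.

1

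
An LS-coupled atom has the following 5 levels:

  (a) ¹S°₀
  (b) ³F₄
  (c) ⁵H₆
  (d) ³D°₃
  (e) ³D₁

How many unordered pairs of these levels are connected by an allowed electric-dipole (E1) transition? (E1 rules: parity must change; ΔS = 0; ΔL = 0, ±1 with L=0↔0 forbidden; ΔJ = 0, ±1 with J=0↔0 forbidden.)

(a)–(b): forbidden (ΔS, ΔL, ΔJ).
(a)–(c): forbidden (ΔS, ΔL, ΔJ).
(a)–(d): forbidden (parity, ΔS, ΔL, ΔJ).
(a)–(e): forbidden (ΔS, ΔL).
(b)–(c): forbidden (parity, ΔS, ΔL, ΔJ).
(b)–(d): allowed.
(b)–(e): forbidden (parity, ΔJ).
(c)–(d): forbidden (ΔS, ΔL, ΔJ).
(c)–(e): forbidden (parity, ΔS, ΔL, ΔJ).
(d)–(e): forbidden (ΔJ).
Allowed pairs: 1 of 10.

1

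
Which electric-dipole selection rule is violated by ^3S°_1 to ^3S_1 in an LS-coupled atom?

the L=0 ↔ L=0 exclusion

Parity must change: odd → even — ✓.
ΔS = 0: S: 1 → 1 — ✓.
ΔL = 0, ±1 (not L=0↔0): L: 0 → 0, ΔL = +0 — ✗.
ΔJ = 0, ±1 (not J=0↔0): J: 1 → 1, ΔJ = +0 — ✓.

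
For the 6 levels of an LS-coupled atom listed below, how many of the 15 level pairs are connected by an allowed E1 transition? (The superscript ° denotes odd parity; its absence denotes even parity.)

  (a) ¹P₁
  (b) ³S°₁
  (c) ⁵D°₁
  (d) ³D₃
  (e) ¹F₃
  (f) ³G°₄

(a)–(b): forbidden (ΔS).
(a)–(c): forbidden (ΔS).
(a)–(d): forbidden (parity, ΔS, ΔJ).
(a)–(e): forbidden (parity, ΔL, ΔJ).
(a)–(f): forbidden (ΔS, ΔL, ΔJ).
(b)–(c): forbidden (parity, ΔS, ΔL).
(b)–(d): forbidden (ΔL, ΔJ).
(b)–(e): forbidden (ΔS, ΔL, ΔJ).
(b)–(f): forbidden (parity, ΔL, ΔJ).
(c)–(d): forbidden (ΔS, ΔJ).
(c)–(e): forbidden (ΔS, ΔJ).
(c)–(f): forbidden (parity, ΔS, ΔL, ΔJ).
(d)–(e): forbidden (parity, ΔS).
(d)–(f): forbidden (ΔL).
(e)–(f): forbidden (ΔS).
Allowed pairs: 0 of 15.

0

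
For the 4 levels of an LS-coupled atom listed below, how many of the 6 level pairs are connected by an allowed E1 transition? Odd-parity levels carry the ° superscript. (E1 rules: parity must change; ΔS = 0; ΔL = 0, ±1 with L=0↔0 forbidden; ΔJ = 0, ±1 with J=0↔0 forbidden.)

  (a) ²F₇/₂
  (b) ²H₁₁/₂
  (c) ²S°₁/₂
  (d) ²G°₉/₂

(a)–(b): forbidden (parity, ΔL, ΔJ).
(a)–(c): forbidden (ΔL, ΔJ).
(a)–(d): allowed.
(b)–(c): forbidden (ΔL, ΔJ).
(b)–(d): allowed.
(c)–(d): forbidden (parity, ΔL, ΔJ).
Allowed pairs: 2 of 6.

2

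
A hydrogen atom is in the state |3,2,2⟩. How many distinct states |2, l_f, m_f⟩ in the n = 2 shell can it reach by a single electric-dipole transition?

1

E1 requires Δl = ±1, so l_f ∈ {1, 3}; with 0 ≤ l_f ≤ n_f−1 = 1, the allowed l_f values are {1}.
For l_f = 1: m_f ∈ {m_i−1, m_i, m_i+1} ∩ [−1, 1] = {1} → 1 state.
Total: 1.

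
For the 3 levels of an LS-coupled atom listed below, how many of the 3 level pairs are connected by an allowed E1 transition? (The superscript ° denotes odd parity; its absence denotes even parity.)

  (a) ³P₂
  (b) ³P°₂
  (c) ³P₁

(a)–(b): allowed.
(a)–(c): forbidden (parity).
(b)–(c): allowed.
Allowed pairs: 2 of 3.

2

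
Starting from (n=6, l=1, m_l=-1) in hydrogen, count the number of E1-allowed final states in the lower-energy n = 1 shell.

1

E1 requires Δl = ±1, so l_f ∈ {0, 2}; with 0 ≤ l_f ≤ n_f−1 = 0, the allowed l_f values are {0}.
For l_f = 0: m_f ∈ {m_i−1, m_i, m_i+1} ∩ [−0, 0] = {0} → 1 state.
Total: 1.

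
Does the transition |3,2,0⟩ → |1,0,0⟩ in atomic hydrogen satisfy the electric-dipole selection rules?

Initial l = 2, final l = 0, so Δl = -2. E1 requires Δl = ±1: fails.
m_l: 0 → 0 (Δm_l = +0). |Δm_l| ≤ 1 passes.
The transition is electric-dipole forbidden.

forbidden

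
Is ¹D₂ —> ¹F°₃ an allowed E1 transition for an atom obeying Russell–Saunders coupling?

allowed

Parity must change: even → odd — passes.
ΔS = 0: S: 0 → 0 — passes.
ΔL = 0, ±1 (not L=0↔0): L: 2 → 3, ΔL = +1 — passes.
ΔJ = 0, ±1 (not J=0↔0): J: 2 → 3, ΔJ = +1 — passes.
All four E1 rules are satisfied.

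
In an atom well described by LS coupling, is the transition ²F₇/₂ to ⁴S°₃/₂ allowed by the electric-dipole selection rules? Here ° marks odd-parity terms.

Initial level: S=1/2, L=3, J=7/2, parity even. Final level: S=3/2, L=0, J=3/2, parity odd.
Parity must change: even → odd — ✓.
ΔS = 0: S: 1/2 → 3/2 — ✗.
ΔL = 0, ±1 (not L=0↔0): L: 3 → 0, ΔL = -3 — ✗.
ΔJ = 0, ±1 (not J=0↔0): J: 7/2 → 3/2, ΔJ = -2 — ✗.
Rule(s) violated: ΔS, ΔL, ΔJ.

forbidden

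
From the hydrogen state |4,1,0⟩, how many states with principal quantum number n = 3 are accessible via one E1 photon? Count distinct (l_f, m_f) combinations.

4

E1 requires Δl = ±1, so l_f ∈ {0, 2}; with 0 ≤ l_f ≤ n_f−1 = 2, the allowed l_f values are {0, 2}.
For l_f = 0: m_f ∈ {m_i−1, m_i, m_i+1} ∩ [−0, 0] = {0} → 1 state.
For l_f = 2: m_f ∈ {m_i−1, m_i, m_i+1} ∩ [−2, 2] = {-1, 0, 1} → 3 states.
Total: 4.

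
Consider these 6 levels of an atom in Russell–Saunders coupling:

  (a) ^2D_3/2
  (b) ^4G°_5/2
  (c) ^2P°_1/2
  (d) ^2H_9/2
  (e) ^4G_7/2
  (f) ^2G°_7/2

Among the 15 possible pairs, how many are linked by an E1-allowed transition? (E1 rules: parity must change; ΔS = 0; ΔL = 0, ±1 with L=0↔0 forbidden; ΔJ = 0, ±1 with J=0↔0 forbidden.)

3

(a)–(b): forbidden (ΔS, ΔL).
(a)–(c): allowed.
(a)–(d): forbidden (parity, ΔL, ΔJ).
(a)–(e): forbidden (parity, ΔS, ΔL, ΔJ).
(a)–(f): forbidden (ΔL, ΔJ).
(b)–(c): forbidden (parity, ΔS, ΔL, ΔJ).
(b)–(d): forbidden (ΔS, ΔJ).
(b)–(e): allowed.
(b)–(f): forbidden (parity, ΔS).
(c)–(d): forbidden (ΔL, ΔJ).
(c)–(e): forbidden (ΔS, ΔL, ΔJ).
(c)–(f): forbidden (parity, ΔL, ΔJ).
(d)–(e): forbidden (parity, ΔS).
(d)–(f): allowed.
(e)–(f): forbidden (ΔS).
Allowed pairs: 3 of 15.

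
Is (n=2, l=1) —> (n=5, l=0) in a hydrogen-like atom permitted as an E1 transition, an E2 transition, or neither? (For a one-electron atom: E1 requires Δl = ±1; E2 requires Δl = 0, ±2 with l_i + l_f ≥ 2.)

Δl = 0 − 1 = -1; l_i + l_f = 1.
E1 (Δl = ±1): satisfied.
E2 (Δl = 0,±2, l_i+l_f ≥ 2): not satisfied.

E1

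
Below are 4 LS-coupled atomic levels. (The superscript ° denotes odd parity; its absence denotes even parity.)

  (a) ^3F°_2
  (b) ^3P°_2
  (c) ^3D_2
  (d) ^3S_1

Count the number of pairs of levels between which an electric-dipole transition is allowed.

(a)–(b): forbidden (parity, ΔL).
(a)–(c): allowed.
(a)–(d): forbidden (ΔL).
(b)–(c): allowed.
(b)–(d): allowed.
(c)–(d): forbidden (parity, ΔL).
Allowed pairs: 3 of 6.

3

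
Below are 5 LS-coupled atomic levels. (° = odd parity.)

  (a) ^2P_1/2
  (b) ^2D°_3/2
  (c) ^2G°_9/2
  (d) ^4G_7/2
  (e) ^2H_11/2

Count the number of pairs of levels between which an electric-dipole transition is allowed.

(a)–(b): allowed.
(a)–(c): forbidden (ΔL, ΔJ).
(a)–(d): forbidden (parity, ΔS, ΔL, ΔJ).
(a)–(e): forbidden (parity, ΔL, ΔJ).
(b)–(c): forbidden (parity, ΔL, ΔJ).
(b)–(d): forbidden (ΔS, ΔL, ΔJ).
(b)–(e): forbidden (ΔL, ΔJ).
(c)–(d): forbidden (ΔS).
(c)–(e): allowed.
(d)–(e): forbidden (parity, ΔS, ΔJ).
Allowed pairs: 2 of 10.

2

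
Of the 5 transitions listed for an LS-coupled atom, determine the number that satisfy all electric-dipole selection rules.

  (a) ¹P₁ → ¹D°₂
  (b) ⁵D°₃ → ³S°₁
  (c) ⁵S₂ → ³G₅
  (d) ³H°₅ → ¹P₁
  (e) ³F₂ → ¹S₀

(a) allowed
(b) forbidden (parity, ΔS, ΔL, ΔJ fail)
(c) forbidden (parity, ΔS, ΔL, ΔJ fail)
(d) forbidden (ΔS, ΔL, ΔJ fail)
(e) forbidden (parity, ΔS, ΔL, ΔJ fail)
Total allowed: 1 of 5.

1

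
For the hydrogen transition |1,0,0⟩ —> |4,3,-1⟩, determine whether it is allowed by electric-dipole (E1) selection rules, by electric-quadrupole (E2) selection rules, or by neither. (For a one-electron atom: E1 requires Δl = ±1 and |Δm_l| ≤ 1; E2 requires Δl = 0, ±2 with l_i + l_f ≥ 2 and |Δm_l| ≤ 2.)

Δl = 3 − 0 = +3; l_i + l_f = 3.
Δm_l = -1.
E1 (Δl = ±1, |Δm_l| ≤ 1): not satisfied.
E2 (Δl = 0,±2, l_i+l_f ≥ 2, |Δm_l| ≤ 2): not satisfied.

neither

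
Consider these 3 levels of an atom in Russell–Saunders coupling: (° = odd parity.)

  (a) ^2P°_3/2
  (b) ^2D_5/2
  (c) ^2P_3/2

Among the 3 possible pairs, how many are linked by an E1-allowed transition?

2

(a)–(b): allowed.
(a)–(c): allowed.
(b)–(c): forbidden (parity).
Allowed pairs: 2 of 3.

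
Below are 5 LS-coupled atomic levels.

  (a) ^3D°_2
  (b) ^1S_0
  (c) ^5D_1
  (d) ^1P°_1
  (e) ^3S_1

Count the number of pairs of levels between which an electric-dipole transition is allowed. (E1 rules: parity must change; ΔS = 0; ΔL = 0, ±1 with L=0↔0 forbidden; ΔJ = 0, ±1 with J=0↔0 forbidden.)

1

(a)–(b): forbidden (ΔS, ΔL, ΔJ).
(a)–(c): forbidden (ΔS).
(a)–(d): forbidden (parity, ΔS).
(a)–(e): forbidden (ΔL).
(b)–(c): forbidden (parity, ΔS, ΔL).
(b)–(d): allowed.
(b)–(e): forbidden (parity, ΔS, ΔL).
(c)–(d): forbidden (ΔS).
(c)–(e): forbidden (parity, ΔS, ΔL).
(d)–(e): forbidden (ΔS).
Allowed pairs: 1 of 10.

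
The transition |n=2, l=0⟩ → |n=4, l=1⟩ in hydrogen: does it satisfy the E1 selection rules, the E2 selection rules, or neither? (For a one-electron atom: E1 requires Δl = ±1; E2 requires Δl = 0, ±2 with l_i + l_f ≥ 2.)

Δl = 1 − 0 = +1; l_i + l_f = 1.
E1 (Δl = ±1): satisfied.
E2 (Δl = 0,±2, l_i+l_f ≥ 2): not satisfied.

E1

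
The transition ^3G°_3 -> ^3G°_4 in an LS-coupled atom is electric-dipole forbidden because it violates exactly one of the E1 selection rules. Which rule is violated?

ΔS = 0: S: 1 → 1 — ✓.
ΔJ = 0, ±1 (not J=0↔0): J: 3 → 4, ΔJ = +1 — ✓.
ΔL = 0, ±1 (not L=0↔0): L: 4 → 4, ΔL = +0 — ✓.
Parity must change: odd → odd — ✗.

parity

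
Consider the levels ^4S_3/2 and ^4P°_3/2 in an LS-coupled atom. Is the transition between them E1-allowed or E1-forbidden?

Reading off the term symbols: S 3/2→3/2, L 0→1, J 3/2→3/2, parity even→odd.
Parity must change: even → odd — ✓.
ΔS = 0: S: 3/2 → 3/2 — ✓.
ΔL = 0, ±1 (not L=0↔0): L: 0 → 1, ΔL = +1 — ✓.
ΔJ = 0, ±1 (not J=0↔0): J: 3/2 → 3/2, ΔJ = +0 — ✓.
All four E1 rules are satisfied.

allowed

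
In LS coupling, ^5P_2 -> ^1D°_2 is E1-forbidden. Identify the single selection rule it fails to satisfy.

Parity must change: even → odd — passes.
ΔJ = 0, ±1 (not J=0↔0): J: 2 → 2, ΔJ = +0 — passes.
ΔL = 0, ±1 (not L=0↔0): L: 1 → 2, ΔL = +1 — passes.
ΔS = 0: S: 2 → 0 — fails.

the ΔS = 0 rule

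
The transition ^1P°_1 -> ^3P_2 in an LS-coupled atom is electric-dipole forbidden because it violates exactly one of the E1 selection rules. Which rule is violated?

Reading off the term symbols: S 0→1, L 1→1, J 1→2, parity odd→even.
Parity must change: odd → even — ✓.
ΔS = 0: S: 0 → 1 — ✗.
ΔL = 0, ±1 (not L=0↔0): L: 1 → 1, ΔL = +0 — ✓.
ΔJ = 0, ±1 (not J=0↔0): J: 1 → 2, ΔJ = +1 — ✓.

the ΔS = 0 rule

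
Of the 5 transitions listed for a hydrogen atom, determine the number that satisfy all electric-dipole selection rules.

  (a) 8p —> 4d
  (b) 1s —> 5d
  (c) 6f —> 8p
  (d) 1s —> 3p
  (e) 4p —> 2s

(a) allowed
(b) forbidden — Δl = +2 (E1 requires Δl = ±1)
(c) forbidden — Δl = -2 (E1 requires Δl = ±1)
(d) allowed
(e) allowed
Total allowed: 3 of 5.

3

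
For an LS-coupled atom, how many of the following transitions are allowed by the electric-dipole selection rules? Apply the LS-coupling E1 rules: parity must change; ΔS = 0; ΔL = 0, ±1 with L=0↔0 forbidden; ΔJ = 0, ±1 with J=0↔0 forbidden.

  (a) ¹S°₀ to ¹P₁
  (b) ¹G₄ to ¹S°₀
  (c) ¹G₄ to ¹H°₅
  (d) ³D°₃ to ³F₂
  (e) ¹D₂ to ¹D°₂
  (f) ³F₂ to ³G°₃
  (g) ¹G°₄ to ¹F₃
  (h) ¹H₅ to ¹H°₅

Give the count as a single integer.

7

(a) allowed
(b) forbidden (ΔL, ΔJ fail)
(c) allowed
(d) allowed
(e) allowed
(f) allowed
(g) allowed
(h) allowed
Total allowed: 7 of 8.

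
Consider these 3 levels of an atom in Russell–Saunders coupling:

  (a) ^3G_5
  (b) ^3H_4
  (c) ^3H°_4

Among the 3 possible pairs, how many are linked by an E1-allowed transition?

2

(a)–(b): forbidden (parity).
(a)–(c): allowed.
(b)–(c): allowed.
Allowed pairs: 2 of 3.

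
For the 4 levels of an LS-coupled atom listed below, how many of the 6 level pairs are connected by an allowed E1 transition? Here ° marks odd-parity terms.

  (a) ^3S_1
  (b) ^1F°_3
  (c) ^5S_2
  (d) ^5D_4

0

(a)–(b): forbidden (ΔS, ΔL, ΔJ).
(a)–(c): forbidden (parity, ΔS, ΔL).
(a)–(d): forbidden (parity, ΔS, ΔL, ΔJ).
(b)–(c): forbidden (ΔS, ΔL).
(b)–(d): forbidden (ΔS).
(c)–(d): forbidden (parity, ΔL, ΔJ).
Allowed pairs: 0 of 6.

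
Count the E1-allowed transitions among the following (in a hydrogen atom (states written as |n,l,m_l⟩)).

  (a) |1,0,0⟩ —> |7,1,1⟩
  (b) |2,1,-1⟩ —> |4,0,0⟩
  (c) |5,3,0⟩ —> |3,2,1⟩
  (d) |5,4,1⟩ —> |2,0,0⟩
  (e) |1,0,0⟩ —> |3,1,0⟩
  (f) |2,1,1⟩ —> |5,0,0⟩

5

(a) allowed
(b) allowed
(c) allowed
(d) forbidden — Δl = -4 (E1 requires Δl = ±1)
(e) allowed
(f) allowed
Total allowed: 5 of 6.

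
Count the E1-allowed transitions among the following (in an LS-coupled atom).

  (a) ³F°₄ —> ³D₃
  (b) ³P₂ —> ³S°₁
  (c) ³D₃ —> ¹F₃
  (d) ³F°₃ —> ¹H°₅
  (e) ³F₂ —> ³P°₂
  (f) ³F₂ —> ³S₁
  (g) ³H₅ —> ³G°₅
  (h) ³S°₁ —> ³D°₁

(a) allowed
(b) allowed
(c) forbidden (parity, ΔS fail)
(d) forbidden (parity, ΔS, ΔL, ΔJ fail)
(e) forbidden (ΔL fails)
(f) forbidden (parity, ΔL fail)
(g) allowed
(h) forbidden (parity, ΔL fail)
Total allowed: 3 of 8.

3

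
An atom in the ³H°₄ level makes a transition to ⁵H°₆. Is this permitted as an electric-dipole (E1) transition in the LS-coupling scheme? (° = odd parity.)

Reading off the term symbols: S 1→2, L 5→5, J 4→6, parity odd→odd.
Parity must change: odd → odd — ✗.
ΔS = 0: S: 1 → 2 — ✗.
ΔL = 0, ±1 (not L=0↔0): L: 5 → 5, ΔL = +0 — ✓.
ΔJ = 0, ±1 (not J=0↔0): J: 4 → 6, ΔJ = +2 — ✗.
Rule(s) violated: parity, ΔS, ΔJ.

forbidden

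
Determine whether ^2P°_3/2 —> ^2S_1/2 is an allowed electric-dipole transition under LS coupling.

Parity must change: odd → even — ok.
ΔS = 0: S: 1/2 → 1/2 — ok.
ΔL = 0, ±1 (not L=0↔0): L: 1 → 0, ΔL = -1 — ok.
ΔJ = 0, ±1 (not J=0↔0): J: 3/2 → 1/2, ΔJ = -1 — ok.
All four E1 rules are satisfied.

allowed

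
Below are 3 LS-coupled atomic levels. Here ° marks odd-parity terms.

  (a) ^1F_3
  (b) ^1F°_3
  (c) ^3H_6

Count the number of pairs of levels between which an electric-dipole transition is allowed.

1

(a)–(b): allowed.
(a)–(c): forbidden (parity, ΔS, ΔL, ΔJ).
(b)–(c): forbidden (ΔS, ΔL, ΔJ).
Allowed pairs: 1 of 3.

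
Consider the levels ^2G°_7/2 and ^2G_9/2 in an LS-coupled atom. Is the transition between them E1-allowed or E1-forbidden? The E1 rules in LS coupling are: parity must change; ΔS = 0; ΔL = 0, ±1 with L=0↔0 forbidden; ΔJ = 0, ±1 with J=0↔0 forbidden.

allowed

Initial level: S=1/2, L=4, J=7/2, parity odd. Final level: S=1/2, L=4, J=9/2, parity even.
ΔJ = 0, ±1 (not J=0↔0): J: 7/2 → 9/2, ΔJ = +1 — passes.
ΔS = 0: S: 1/2 → 1/2 — passes.
Parity must change: odd → even — passes.
ΔL = 0, ±1 (not L=0↔0): L: 4 → 4, ΔL = +0 — passes.
All four E1 rules are satisfied.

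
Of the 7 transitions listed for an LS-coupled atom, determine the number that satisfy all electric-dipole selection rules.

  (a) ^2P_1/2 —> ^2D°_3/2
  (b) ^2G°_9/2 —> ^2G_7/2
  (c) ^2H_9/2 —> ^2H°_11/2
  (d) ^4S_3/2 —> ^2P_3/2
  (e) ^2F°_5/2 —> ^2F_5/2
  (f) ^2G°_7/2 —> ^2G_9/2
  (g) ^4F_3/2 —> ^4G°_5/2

6

(a) allowed
(b) allowed
(c) allowed
(d) forbidden (parity, ΔS fail)
(e) allowed
(f) allowed
(g) allowed
Total allowed: 6 of 7.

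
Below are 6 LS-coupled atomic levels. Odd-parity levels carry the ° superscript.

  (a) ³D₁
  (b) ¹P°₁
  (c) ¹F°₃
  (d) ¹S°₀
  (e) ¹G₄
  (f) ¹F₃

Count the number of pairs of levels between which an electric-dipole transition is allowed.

2

(a)–(b): forbidden (ΔS).
(a)–(c): forbidden (ΔS, ΔJ).
(a)–(d): forbidden (ΔS, ΔL).
(a)–(e): forbidden (parity, ΔS, ΔL, ΔJ).
(a)–(f): forbidden (parity, ΔS, ΔJ).
(b)–(c): forbidden (parity, ΔL, ΔJ).
(b)–(d): forbidden (parity).
(b)–(e): forbidden (ΔL, ΔJ).
(b)–(f): forbidden (ΔL, ΔJ).
(c)–(d): forbidden (parity, ΔL, ΔJ).
(c)–(e): allowed.
(c)–(f): allowed.
(d)–(e): forbidden (ΔL, ΔJ).
(d)–(f): forbidden (ΔL, ΔJ).
(e)–(f): forbidden (parity).
Allowed pairs: 2 of 15.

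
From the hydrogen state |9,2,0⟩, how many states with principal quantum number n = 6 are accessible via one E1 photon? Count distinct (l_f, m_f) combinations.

E1 requires Δl = ±1, so l_f ∈ {1, 3}; with 0 ≤ l_f ≤ n_f−1 = 5, the allowed l_f values are {1, 3}.
For l_f = 1: m_f ∈ {m_i−1, m_i, m_i+1} ∩ [−1, 1] = {-1, 0, 1} → 3 states.
For l_f = 3: m_f ∈ {m_i−1, m_i, m_i+1} ∩ [−3, 3] = {-1, 0, 1} → 3 states.
Total: 6.

6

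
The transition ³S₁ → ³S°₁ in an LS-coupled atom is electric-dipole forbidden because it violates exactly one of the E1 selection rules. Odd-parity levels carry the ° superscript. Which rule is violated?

the L=0 ↔ L=0 exclusion

Reading off the term symbols: S 1→1, L 0→0, J 1→1, parity even→odd.
Parity must change: even → odd — satisfied.
ΔS = 0: S: 1 → 1 — satisfied.
ΔL = 0, ±1 (not L=0↔0): L: 0 → 0, ΔL = +0 — violated.
ΔJ = 0, ±1 (not J=0↔0): J: 1 → 1, ΔJ = +0 — satisfied.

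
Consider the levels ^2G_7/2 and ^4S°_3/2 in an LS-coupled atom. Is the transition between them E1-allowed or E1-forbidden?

forbidden

Initial level: S=1/2, L=4, J=7/2, parity even. Final level: S=3/2, L=0, J=3/2, parity odd.
ΔJ = 0, ±1 (not J=0↔0): J: 7/2 → 3/2, ΔJ = -2 — fails.
Parity must change: even → odd — ok.
ΔS = 0: S: 1/2 → 3/2 — fails.
ΔL = 0, ±1 (not L=0↔0): L: 4 → 0, ΔL = -4 — fails.
Rule(s) violated: ΔS, ΔL, ΔJ.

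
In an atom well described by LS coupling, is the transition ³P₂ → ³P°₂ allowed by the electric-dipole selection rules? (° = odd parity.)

Parity must change: even → odd — ok.
ΔL = 0, ±1 (not L=0↔0): L: 1 → 1, ΔL = +0 — ok.
ΔJ = 0, ±1 (not J=0↔0): J: 2 → 2, ΔJ = +0 — ok.
ΔS = 0: S: 1 → 1 — ok.
All four E1 rules are satisfied.

allowed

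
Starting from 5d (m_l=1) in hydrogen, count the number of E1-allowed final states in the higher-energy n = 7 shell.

E1 requires Δl = ±1, so l_f ∈ {1, 3}; with 0 ≤ l_f ≤ n_f−1 = 6, the allowed l_f values are {1, 3}.
For l_f = 1: m_f ∈ {m_i−1, m_i, m_i+1} ∩ [−1, 1] = {0, 1} → 2 states.
For l_f = 3: m_f ∈ {m_i−1, m_i, m_i+1} ∩ [−3, 3] = {0, 1, 2} → 3 states.
Total: 5.

5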